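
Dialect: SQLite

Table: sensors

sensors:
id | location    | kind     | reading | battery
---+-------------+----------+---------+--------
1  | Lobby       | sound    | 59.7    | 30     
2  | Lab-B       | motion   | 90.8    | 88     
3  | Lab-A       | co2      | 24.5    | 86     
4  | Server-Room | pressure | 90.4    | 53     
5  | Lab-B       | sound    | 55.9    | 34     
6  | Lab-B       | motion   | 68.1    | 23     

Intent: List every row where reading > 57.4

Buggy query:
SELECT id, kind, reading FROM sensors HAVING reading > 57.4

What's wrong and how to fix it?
Bug: This is a non-aggregate query (no GROUP BY, no aggregates), so in SQLite the HAVING clause is invalid here; a row-level condition belongs in WHERE

Fix: Replace HAVING with WHERE since the condition applies to individual rows

Corrected query:
SELECT id, kind, reading FROM sensors WHERE reading > 57.4

Result:
id | kind     | reading
---+----------+--------
1  | sound    | 59.7   
2  | motion   | 90.8   
4  | pressure | 90.4   
6  | motion   | 68.1   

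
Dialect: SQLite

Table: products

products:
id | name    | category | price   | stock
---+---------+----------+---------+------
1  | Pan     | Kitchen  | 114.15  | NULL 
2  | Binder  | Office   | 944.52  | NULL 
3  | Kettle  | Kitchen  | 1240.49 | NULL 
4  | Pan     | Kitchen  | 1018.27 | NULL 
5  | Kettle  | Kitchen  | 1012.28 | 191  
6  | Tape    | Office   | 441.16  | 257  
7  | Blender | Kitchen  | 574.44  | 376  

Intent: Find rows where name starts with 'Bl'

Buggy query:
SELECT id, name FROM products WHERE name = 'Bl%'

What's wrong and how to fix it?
Bug: Wildcards only work with LIKE; '=' treats '%' as a literal character

Fix: Replace '=' with LIKE so 'Bl%' is treated as a pattern

Corrected query:
SELECT id, name FROM products WHERE name LIKE 'Bl%'

Result:
id | name   
---+--------
7  | Blender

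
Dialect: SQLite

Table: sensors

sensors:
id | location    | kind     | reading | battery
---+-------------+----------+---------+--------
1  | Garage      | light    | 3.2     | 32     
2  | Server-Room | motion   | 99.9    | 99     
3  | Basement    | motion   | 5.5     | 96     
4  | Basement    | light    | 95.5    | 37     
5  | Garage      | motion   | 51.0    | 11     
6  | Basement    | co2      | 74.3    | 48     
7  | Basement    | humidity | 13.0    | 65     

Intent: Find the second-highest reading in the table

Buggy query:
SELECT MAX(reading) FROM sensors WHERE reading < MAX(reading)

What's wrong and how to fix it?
Bug: The inner MAX is an aggregate inside WHERE, which is not allowed

Fix: Put the inner MAX in a scalar subquery

Corrected query:
SELECT MAX(reading) FROM sensors WHERE reading < (SELECT MAX(reading) FROM sensors)

Result:
MAX(reading)
------------
95.5        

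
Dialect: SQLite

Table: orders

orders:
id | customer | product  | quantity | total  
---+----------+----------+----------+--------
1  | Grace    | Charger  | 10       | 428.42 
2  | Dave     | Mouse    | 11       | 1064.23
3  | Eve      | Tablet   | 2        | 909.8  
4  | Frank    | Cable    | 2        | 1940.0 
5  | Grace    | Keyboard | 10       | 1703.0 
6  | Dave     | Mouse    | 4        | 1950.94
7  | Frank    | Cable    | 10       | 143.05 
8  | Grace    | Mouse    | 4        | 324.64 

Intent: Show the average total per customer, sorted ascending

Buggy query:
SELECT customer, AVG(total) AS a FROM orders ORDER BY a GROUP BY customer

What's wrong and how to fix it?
Bug: GROUP BY must precede ORDER BY

Fix: Move ORDER BY to the end, after GROUP BY

Corrected query:
SELECT customer, AVG(total) AS a FROM orders GROUP BY customer ORDER BY a

Result:
customer | a         
---------+-----------
Grace    | 818.686667
Eve      | 909.8     
Frank    | 1041.525  
Dave     | 1507.585  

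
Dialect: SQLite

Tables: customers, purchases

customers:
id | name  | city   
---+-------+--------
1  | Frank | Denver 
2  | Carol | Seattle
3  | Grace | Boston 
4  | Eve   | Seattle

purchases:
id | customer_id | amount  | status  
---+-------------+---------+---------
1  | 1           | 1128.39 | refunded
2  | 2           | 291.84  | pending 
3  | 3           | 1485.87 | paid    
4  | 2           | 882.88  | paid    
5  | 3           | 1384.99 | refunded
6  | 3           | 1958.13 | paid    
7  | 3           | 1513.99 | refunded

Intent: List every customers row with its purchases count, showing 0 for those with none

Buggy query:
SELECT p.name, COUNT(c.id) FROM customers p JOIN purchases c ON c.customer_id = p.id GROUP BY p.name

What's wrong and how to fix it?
Bug: An inner join excludes parents with zero children

Fix: Use LEFT JOIN so parents without children still appear (COUNT(c.id) gives 0)

Corrected query:
SELECT p.name, COUNT(c.id) FROM customers p LEFT JOIN purchases c ON c.customer_id = p.id GROUP BY p.name

Result:
name  | COUNT(c.id)
------+------------
Carol | 2          
Eve   | 0          
Frank | 1          
Grace | 4          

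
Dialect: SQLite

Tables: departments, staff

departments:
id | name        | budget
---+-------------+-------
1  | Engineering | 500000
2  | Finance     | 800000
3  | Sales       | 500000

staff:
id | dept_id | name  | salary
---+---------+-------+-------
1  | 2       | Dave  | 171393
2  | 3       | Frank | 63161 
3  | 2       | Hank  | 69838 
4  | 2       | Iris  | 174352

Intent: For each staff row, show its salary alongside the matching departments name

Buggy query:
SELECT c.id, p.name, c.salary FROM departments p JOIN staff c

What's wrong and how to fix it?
Bug: Missing join condition: each staff row is matched to all departments rows instead of just its own

Fix: Add ON c.dept_id = p.id to the JOIN

Corrected query:
SELECT c.id, p.name, c.salary FROM departments p JOIN staff c ON c.dept_id = p.id

Result:
id | name    | salary
---+---------+-------
1  | Finance | 171393
2  | Sales   | 63161 
3  | Finance | 69838 
4  | Finance | 174352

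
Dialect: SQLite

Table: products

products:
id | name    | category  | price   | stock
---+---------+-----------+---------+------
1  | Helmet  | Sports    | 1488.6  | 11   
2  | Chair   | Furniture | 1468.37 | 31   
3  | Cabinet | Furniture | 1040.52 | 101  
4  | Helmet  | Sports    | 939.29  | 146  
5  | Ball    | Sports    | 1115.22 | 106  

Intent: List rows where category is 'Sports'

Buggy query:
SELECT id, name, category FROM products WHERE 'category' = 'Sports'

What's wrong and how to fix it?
Bug: 'category' in single quotes is a string literal, not the column; the comparison is literal-vs-literal and never true

Fix: Reference the column as category without single quotes

Corrected query:
SELECT id, name, category FROM products WHERE category = 'Sports'

Result:
id | name   | category
---+--------+---------
1  | Helmet | Sports  
4  | Helmet | Sports  
5  | Ball   | Sports  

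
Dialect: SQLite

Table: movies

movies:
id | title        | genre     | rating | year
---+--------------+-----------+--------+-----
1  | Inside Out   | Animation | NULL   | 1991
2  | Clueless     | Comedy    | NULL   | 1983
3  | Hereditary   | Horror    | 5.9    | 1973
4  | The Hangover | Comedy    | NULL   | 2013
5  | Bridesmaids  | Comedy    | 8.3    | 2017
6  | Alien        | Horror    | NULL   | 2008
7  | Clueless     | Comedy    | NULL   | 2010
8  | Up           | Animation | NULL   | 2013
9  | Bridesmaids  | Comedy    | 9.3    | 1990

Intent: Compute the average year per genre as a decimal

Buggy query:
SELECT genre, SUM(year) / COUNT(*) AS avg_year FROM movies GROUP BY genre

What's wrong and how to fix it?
Bug: SUM(year) and COUNT(*) are both integers; the division truncates the fractional part

Fix: Cast one side to REAL so the division keeps the fractional part

Corrected query:
SELECT genre, SUM(year) * 1.0 / COUNT(*) AS avg_year FROM movies GROUP BY genre

Result:
genre     | avg_year
----------+---------
Animation | 2002    
Comedy    | 2002.6  
Horror    | 1990.5  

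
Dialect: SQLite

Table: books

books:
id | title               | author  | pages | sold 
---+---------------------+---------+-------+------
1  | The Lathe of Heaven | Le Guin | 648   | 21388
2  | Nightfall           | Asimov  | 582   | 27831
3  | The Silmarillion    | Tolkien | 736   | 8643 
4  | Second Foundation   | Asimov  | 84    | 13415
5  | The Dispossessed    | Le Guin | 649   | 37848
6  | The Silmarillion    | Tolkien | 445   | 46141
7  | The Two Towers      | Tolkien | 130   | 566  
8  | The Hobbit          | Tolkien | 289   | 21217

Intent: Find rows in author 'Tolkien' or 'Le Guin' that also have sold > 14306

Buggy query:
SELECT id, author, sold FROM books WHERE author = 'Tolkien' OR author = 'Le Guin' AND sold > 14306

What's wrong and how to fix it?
Bug: Without parentheses, AND is evaluated before OR, so the sold filter only applies to the 'Le Guin' branch

Fix: Group the OR with parentheses (or use IN), then AND the threshold

Corrected query:
SELECT id, author, sold FROM books WHERE (author = 'Tolkien' OR author = 'Le Guin') AND sold > 14306

Result:
id | author  | sold 
---+---------+------
1  | Le Guin | 21388
5  | Le Guin | 37848
6  | Tolkien | 46141
8  | Tolkien | 21217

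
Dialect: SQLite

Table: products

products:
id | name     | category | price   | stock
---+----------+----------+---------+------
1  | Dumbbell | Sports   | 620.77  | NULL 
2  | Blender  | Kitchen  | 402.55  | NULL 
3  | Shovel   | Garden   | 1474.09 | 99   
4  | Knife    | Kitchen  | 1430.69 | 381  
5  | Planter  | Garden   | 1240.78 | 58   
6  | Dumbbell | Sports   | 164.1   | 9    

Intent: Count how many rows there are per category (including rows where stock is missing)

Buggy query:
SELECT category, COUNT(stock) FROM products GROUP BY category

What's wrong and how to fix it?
Bug: COUNT(stock) skips NULLs, so groups with missing stock are undercounted

Fix: Use COUNT(*) to count all rows regardless of NULL

Corrected query:
SELECT category, COUNT(*) FROM products GROUP BY category

Result:
category | COUNT(*)
---------+---------
Garden   | 2       
Kitchen  | 2       
Sports   | 2       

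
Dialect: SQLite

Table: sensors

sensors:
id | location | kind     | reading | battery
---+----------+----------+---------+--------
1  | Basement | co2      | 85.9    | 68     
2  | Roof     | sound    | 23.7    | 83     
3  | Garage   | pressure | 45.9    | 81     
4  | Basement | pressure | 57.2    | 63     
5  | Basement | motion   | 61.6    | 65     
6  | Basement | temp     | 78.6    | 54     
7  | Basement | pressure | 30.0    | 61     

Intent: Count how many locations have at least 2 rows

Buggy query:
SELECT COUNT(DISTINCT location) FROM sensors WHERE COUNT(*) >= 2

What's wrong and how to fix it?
Bug: COUNT(*) cannot appear in WHERE; the per-group count doesn't exist yet

Fix: Use a subquery that GROUPs and filters with HAVING, then count its rows

Corrected query:
SELECT COUNT(*) FROM (SELECT location FROM sensors GROUP BY location HAVING COUNT(*) >= 2)

Result:
COUNT(*)
--------
1       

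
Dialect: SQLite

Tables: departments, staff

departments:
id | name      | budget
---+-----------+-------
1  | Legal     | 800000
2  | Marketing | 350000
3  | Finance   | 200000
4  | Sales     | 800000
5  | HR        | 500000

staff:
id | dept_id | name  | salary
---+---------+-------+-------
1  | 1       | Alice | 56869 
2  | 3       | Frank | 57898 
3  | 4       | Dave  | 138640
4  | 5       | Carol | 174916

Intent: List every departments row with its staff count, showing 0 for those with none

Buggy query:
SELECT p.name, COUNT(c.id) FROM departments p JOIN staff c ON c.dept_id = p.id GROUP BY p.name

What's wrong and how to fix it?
Bug: An inner join excludes parents with zero children

Fix: Switch to LEFT JOIN to retain unmatched parent rows

Corrected query:
SELECT p.name, COUNT(c.id) FROM departments p LEFT JOIN staff c ON c.dept_id = p.id GROUP BY p.name

Result:
name      | COUNT(c.id)
----------+------------
Finance   | 1          
HR        | 1          
Legal     | 1          
Marketing | 0          
Sales     | 1          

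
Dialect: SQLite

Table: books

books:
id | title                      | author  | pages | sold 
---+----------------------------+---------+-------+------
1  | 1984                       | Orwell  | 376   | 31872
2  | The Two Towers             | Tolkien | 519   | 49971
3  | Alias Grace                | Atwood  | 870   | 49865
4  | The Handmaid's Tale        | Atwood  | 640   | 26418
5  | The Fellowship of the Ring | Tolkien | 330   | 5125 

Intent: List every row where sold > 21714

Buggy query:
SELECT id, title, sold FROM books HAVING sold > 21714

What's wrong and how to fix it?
Bug: HAVING filters the output of aggregation, but this query has no GROUP BY and no aggregate functions, so SQLite rejects it (HAVING clause on a non-aggregate query); the condition here is per row

Fix: Use WHERE for row-level filtering

Corrected query:
SELECT id, title, sold FROM books WHERE sold > 21714

Result:
id | title               | sold 
---+---------------------+------
1  | 1984                | 31872
2  | The Two Towers      | 49971
3  | Alias Grace         | 49865
4  | The Handmaid's Tale | 26418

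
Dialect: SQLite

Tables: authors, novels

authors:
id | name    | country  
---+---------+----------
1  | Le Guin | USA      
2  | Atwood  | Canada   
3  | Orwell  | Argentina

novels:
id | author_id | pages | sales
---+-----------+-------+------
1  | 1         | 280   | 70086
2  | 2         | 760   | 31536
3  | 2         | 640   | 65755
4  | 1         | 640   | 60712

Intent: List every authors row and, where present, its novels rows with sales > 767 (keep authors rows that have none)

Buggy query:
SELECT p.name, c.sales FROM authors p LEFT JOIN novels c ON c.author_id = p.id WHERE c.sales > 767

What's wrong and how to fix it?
Bug: A WHERE condition on the right-hand table after LEFT JOIN drops unmatched parents

Fix: Put 'c.sales > 767' in the JOIN's ON clause instead of WHERE

Corrected query:
SELECT p.name, c.sales FROM authors p LEFT JOIN novels c ON c.author_id = p.id AND c.sales > 767

Result:
name    | sales
--------+------
Le Guin | 60712
Le Guin | 70086
Atwood  | 31536
Atwood  | 65755
Orwell  | NULL 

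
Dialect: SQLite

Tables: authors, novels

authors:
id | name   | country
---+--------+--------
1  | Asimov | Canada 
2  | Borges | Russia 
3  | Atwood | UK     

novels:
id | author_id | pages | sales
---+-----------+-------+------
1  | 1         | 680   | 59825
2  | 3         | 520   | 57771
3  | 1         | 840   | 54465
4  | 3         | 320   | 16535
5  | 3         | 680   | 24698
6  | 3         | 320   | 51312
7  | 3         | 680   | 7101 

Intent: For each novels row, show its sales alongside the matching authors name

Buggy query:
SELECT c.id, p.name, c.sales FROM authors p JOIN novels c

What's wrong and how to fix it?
Bug: JOIN with no ON clause produces a cartesian product; every novels row pairs with every authors row

Fix: Add ON c.author_id = p.id to the JOIN

Corrected query:
SELECT c.id, p.name, c.sales FROM authors p JOIN novels c ON c.author_id = p.id

Result:
id | name   | sales
---+--------+------
1  | Asimov | 59825
2  | Atwood | 57771
3  | Asimov | 54465
4  | Atwood | 16535
5  | Atwood | 24698
6  | Atwood | 51312
7  | Atwood | 7101 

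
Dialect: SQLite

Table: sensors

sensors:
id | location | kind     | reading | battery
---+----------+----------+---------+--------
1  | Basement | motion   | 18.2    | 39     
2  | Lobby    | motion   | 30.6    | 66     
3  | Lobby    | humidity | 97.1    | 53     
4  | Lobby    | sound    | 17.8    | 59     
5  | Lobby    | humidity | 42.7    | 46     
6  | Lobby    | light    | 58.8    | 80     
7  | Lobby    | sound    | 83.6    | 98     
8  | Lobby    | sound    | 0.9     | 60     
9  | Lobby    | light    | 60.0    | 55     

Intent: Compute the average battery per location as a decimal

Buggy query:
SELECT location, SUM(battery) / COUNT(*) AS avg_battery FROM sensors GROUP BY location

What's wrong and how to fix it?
Bug: SUM(battery) and COUNT(*) are both integers; the division truncates the fractional part

Fix: Multiply by 1.0 (or CAST to REAL) to force floating-point division

Corrected query:
SELECT location, SUM(battery) * 1.0 / COUNT(*) AS avg_battery FROM sensors GROUP BY location

Result:
location | avg_battery
---------+------------
Basement | 39         
Lobby    | 64.625     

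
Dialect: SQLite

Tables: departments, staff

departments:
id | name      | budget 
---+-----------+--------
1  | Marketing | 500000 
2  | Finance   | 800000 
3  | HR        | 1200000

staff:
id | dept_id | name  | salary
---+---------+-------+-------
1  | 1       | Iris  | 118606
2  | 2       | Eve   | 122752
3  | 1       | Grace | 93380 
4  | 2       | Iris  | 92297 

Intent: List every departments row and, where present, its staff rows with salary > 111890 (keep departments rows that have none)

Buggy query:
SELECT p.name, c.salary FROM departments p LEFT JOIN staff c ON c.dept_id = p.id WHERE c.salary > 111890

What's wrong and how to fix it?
Bug: Filtering c.salary in WHERE discards the NULL rows produced by LEFT JOIN, turning it into an inner join

Fix: Put 'c.salary > 111890' in the JOIN's ON clause instead of WHERE

Corrected query:
SELECT p.name, c.salary FROM departments p LEFT JOIN staff c ON c.dept_id = p.id AND c.salary > 111890

Result:
name      | salary
----------+-------
Marketing | 118606
Finance   | 122752
HR        | NULL  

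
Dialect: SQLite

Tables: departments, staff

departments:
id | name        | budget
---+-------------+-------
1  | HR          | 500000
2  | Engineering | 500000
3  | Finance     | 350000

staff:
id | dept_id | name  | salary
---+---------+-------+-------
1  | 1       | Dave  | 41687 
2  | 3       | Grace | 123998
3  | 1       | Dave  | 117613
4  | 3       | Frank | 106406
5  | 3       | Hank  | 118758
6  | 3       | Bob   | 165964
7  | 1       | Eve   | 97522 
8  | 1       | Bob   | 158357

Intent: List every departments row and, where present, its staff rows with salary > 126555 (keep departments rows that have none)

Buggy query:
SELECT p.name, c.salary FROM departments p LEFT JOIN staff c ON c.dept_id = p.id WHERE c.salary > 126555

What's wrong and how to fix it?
Bug: A WHERE condition on the right-hand table after LEFT JOIN drops unmatched parents

Fix: Put 'c.salary > 126555' in the JOIN's ON clause instead of WHERE

Corrected query:
SELECT p.name, c.salary FROM departments p LEFT JOIN staff c ON c.dept_id = p.id AND c.salary > 126555

Result:
name        | salary
------------+-------
HR          | 158357
Engineering | NULL  
Finance     | 165964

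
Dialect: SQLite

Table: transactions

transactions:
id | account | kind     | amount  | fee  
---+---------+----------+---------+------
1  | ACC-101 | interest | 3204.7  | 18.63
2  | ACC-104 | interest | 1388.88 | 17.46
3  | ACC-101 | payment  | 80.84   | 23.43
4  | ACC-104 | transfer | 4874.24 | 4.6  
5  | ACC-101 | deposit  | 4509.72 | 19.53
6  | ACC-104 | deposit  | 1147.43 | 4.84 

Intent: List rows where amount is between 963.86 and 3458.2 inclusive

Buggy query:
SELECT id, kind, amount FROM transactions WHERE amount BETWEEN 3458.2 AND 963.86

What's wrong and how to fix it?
Bug: The bounds are reversed; BETWEEN a AND b requires a <= b to match anything

Fix: Write BETWEEN 963.86 AND 3458.2

Corrected query:
SELECT id, kind, amount FROM transactions WHERE amount BETWEEN 963.86 AND 3458.2

Result:
id | kind     | amount 
---+----------+--------
1  | interest | 3204.7 
2  | interest | 1388.88
6  | deposit  | 1147.43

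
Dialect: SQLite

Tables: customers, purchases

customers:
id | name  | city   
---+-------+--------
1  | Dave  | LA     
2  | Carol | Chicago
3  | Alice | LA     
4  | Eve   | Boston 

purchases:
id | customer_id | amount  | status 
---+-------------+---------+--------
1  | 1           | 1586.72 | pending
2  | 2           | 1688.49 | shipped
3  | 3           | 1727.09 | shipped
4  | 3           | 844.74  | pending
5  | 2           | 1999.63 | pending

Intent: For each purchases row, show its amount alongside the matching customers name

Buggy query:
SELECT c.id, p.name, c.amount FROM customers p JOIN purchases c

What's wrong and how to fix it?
Bug: Missing join condition: each purchases row is matched to all customers rows instead of just its own

Fix: Add ON c.customer_id = p.id to the JOIN

Corrected query:
SELECT c.id, p.name, c.amount FROM customers p JOIN purchases c ON c.customer_id = p.id

Result:
id | name  | amount 
---+-------+--------
1  | Dave  | 1586.72
2  | Carol | 1688.49
3  | Alice | 1727.09
4  | Alice | 844.74 
5  | Carol | 1999.63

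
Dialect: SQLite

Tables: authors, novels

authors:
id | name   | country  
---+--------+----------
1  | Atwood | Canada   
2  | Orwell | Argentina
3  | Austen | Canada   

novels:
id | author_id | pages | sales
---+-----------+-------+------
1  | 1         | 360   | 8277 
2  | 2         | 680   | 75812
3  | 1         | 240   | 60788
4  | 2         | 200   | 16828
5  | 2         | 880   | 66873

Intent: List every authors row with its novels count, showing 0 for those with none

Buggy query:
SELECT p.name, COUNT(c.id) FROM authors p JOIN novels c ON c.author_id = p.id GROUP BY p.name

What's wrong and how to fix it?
Bug: INNER JOIN drops authors rows that have no matching novels rows

Fix: Use LEFT JOIN so parents without children still appear (COUNT(c.id) gives 0)

Corrected query:
SELECT p.name, COUNT(c.id) FROM authors p LEFT JOIN novels c ON c.author_id = p.id GROUP BY p.name

Result:
name   | COUNT(c.id)
-------+------------
Atwood | 2          
Austen | 0          
Orwell | 3          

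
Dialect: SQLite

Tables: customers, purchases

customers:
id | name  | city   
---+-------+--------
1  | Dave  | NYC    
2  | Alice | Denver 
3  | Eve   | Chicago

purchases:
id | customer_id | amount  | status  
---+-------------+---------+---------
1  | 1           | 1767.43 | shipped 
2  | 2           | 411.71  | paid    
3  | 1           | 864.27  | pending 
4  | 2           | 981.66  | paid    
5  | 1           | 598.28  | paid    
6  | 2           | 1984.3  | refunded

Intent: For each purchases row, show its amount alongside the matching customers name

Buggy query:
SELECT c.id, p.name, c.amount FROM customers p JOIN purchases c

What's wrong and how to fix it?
Bug: JOIN with no ON clause produces a cartesian product; every purchases row pairs with every customers row

Fix: Specify the join condition linking the foreign key to the parent id

Corrected query:
SELECT c.id, p.name, c.amount FROM customers p JOIN purchases c ON c.customer_id = p.id

Result:
id | name  | amount 
---+-------+--------
1  | Dave  | 1767.43
2  | Alice | 411.71 
3  | Dave  | 864.27 
4  | Alice | 981.66 
5  | Dave  | 598.28 
6  | Alice | 1984.3 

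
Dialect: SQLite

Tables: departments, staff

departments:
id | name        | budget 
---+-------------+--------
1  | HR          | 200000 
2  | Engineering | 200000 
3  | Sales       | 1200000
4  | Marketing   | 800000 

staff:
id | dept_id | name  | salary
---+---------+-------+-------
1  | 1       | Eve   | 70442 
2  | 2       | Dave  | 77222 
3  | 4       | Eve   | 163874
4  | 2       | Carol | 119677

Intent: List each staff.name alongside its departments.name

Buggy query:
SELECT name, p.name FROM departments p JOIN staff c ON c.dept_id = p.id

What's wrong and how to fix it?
Bug: 'name' exists in both joined tables, so the database can't tell which one is meant

Fix: Prefix ambiguous columns with the table alias

Corrected query:
SELECT c.name, p.name FROM departments p JOIN staff c ON c.dept_id = p.id

Result:
name  | name       
------+------------
Eve   | HR         
Dave  | Engineering
Eve   | Marketing  
Carol | Engineering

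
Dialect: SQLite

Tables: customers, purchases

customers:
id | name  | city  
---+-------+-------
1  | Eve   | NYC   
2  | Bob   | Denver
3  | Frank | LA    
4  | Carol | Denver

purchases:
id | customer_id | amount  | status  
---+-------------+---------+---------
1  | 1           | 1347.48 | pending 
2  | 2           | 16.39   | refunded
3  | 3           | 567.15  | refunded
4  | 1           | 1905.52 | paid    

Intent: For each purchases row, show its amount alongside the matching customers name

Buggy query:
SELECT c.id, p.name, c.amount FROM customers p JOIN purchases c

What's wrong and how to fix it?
Bug: JOIN with no ON clause produces a cartesian product; every purchases row pairs with every customers row

Fix: Specify the join condition linking the foreign key to the parent id

Corrected query:
SELECT c.id, p.name, c.amount FROM customers p JOIN purchases c ON c.customer_id = p.id

Result:
id | name  | amount 
---+-------+--------
1  | Eve   | 1347.48
2  | Bob   | 16.39  
3  | Frank | 567.15 
4  | Eve   | 1905.52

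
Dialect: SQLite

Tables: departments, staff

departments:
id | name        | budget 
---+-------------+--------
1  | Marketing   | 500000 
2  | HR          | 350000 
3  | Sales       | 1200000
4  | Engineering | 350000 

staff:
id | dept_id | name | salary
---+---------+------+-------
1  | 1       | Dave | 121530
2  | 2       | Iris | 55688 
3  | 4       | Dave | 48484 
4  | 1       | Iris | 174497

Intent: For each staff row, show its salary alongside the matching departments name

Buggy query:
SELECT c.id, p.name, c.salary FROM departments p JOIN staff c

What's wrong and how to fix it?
Bug: JOIN with no ON clause produces a cartesian product; every staff row pairs with every departments row

Fix: Specify the join condition linking the foreign key to the parent id

Corrected query:
SELECT c.id, p.name, c.salary FROM departments p JOIN staff c ON c.dept_id = p.id

Result:
id | name        | salary
---+-------------+-------
1  | Marketing   | 121530
2  | HR          | 55688 
3  | Engineering | 48484 
4  | Marketing   | 174497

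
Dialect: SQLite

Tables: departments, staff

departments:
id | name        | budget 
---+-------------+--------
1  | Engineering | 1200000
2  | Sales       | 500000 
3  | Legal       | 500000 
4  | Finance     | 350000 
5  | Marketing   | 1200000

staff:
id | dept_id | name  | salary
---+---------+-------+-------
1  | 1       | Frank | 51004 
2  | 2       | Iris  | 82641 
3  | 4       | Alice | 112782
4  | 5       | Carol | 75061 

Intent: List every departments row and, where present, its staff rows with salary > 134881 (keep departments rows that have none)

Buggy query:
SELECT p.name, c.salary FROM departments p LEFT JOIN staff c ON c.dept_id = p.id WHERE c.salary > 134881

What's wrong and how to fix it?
Bug: Filtering c.salary in WHERE discards the NULL rows produced by LEFT JOIN, turning it into an inner join

Fix: Put 'c.salary > 134881' in the JOIN's ON clause instead of WHERE

Corrected query:
SELECT p.name, c.salary FROM departments p LEFT JOIN staff c ON c.dept_id = p.id AND c.salary > 134881

Result:
name        | salary
------------+-------
Engineering | NULL  
Sales       | NULL  
Legal       | NULL  
Finance     | NULL  
Marketing   | NULL  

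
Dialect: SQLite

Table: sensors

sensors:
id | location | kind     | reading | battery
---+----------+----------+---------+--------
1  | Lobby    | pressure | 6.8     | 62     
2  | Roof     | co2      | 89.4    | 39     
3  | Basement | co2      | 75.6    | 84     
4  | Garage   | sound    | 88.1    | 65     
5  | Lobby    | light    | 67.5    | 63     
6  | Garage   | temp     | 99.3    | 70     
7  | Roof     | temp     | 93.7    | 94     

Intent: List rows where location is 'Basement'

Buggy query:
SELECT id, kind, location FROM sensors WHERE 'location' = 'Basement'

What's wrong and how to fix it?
Bug: Single quotes denote string literals in SQL; the column name is being compared as a constant string

Fix: Remove the quotes around the column name (or use double quotes for an identifier)

Corrected query:
SELECT id, kind, location FROM sensors WHERE location = 'Basement'

Result:
id | kind | location
---+------+---------
3  | co2  | Basement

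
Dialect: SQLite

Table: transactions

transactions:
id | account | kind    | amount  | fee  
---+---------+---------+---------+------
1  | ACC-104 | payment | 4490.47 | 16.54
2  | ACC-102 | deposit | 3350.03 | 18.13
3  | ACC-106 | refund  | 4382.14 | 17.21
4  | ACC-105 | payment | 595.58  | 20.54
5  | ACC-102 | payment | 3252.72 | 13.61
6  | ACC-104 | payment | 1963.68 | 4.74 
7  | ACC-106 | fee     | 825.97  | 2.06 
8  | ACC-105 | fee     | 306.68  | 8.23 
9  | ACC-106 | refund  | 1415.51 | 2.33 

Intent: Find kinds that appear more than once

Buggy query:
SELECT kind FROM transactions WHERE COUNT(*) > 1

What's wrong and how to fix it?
Bug: COUNT(*) is an aggregate and cannot be used in WHERE

Fix: Group first, then use HAVING for the count condition

Corrected query:
SELECT kind FROM transactions GROUP BY kind HAVING COUNT(*) > 1

Result:
kind   
-------
fee    
payment
refund 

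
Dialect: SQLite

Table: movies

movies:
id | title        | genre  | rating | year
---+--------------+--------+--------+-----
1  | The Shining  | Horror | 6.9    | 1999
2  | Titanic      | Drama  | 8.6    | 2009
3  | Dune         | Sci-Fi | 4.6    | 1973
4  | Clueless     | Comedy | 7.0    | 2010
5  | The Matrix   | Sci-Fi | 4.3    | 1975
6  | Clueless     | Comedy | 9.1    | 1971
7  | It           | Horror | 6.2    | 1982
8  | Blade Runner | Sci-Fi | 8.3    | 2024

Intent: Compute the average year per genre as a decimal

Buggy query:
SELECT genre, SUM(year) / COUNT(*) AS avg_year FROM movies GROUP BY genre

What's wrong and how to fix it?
Bug: Both operands are integers, so '/' performs integer division and truncates

Fix: Multiply by 1.0 (or CAST to REAL) to force floating-point division

Corrected query:
SELECT genre, SUM(year) * 1.0 / COUNT(*) AS avg_year FROM movies GROUP BY genre

Result:
genre  | avg_year   
-------+------------
Comedy | 1990.5     
Drama  | 2009       
Horror | 1990.5     
Sci-Fi | 1990.666667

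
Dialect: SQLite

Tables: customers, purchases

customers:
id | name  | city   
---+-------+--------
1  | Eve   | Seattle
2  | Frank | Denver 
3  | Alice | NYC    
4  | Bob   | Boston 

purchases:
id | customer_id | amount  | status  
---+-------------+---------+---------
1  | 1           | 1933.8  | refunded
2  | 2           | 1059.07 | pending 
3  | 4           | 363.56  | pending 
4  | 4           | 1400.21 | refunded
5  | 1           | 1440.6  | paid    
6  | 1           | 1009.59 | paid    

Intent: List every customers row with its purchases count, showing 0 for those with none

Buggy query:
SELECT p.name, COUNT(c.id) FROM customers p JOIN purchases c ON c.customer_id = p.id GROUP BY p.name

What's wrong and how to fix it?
Bug: INNER JOIN drops customers rows that have no matching purchases rows

Fix: Use LEFT JOIN so parents without children still appear (COUNT(c.id) gives 0)

Corrected query:
SELECT p.name, COUNT(c.id) FROM customers p LEFT JOIN purchases c ON c.customer_id = p.id GROUP BY p.name

Result:
name  | COUNT(c.id)
------+------------
Alice | 0          
Bob   | 2          
Eve   | 3          
Frank | 1          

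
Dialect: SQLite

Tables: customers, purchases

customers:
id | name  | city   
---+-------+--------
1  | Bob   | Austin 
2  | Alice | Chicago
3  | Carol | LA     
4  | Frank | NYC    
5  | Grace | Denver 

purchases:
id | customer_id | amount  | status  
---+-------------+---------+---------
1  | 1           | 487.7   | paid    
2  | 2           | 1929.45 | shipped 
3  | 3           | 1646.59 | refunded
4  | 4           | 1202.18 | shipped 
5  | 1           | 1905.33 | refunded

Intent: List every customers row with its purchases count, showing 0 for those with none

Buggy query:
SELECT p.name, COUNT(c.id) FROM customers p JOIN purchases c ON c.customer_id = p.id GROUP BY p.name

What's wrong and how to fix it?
Bug: An inner join excludes parents with zero children

Fix: Switch to LEFT JOIN to retain unmatched parent rows

Corrected query:
SELECT p.name, COUNT(c.id) FROM customers p LEFT JOIN purchases c ON c.customer_id = p.id GROUP BY p.name

Result:
name  | COUNT(c.id)
------+------------
Alice | 1          
Bob   | 2          
Carol | 1          
Frank | 1          
Grace | 0          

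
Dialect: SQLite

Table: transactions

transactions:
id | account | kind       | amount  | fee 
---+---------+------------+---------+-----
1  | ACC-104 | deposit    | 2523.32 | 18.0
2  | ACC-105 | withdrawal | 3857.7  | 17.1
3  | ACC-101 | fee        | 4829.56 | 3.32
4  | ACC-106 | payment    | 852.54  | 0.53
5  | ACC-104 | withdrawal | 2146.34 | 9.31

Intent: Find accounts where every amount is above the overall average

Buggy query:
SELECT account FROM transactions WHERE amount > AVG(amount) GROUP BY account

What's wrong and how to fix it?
Bug: WHERE evaluates per row before aggregation, so AVG() is unavailable

Fix: Use a subquery for AVG and a HAVING MIN(...) filter so the condition holds for every row in the group

Corrected query:
SELECT account FROM transactions GROUP BY account HAVING MIN(amount) > (SELECT AVG(amount) FROM transactions)

Result:
account
-------
ACC-101
ACC-105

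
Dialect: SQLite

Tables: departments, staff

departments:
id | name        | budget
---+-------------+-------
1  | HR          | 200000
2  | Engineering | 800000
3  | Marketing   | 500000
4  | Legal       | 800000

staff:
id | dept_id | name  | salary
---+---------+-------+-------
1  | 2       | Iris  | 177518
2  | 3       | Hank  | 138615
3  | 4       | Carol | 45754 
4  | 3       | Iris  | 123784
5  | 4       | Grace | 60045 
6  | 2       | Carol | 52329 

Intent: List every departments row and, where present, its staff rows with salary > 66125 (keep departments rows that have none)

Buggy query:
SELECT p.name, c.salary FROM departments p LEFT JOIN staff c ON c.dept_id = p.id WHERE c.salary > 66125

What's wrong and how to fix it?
Bug: Filtering c.salary in WHERE discards the NULL rows produced by LEFT JOIN, turning it into an inner join

Fix: Put 'c.salary > 66125' in the JOIN's ON clause instead of WHERE

Corrected query:
SELECT p.name, c.salary FROM departments p LEFT JOIN staff c ON c.dept_id = p.id AND c.salary > 66125

Result:
name        | salary
------------+-------
HR          | NULL  
Engineering | 177518
Marketing   | 123784
Marketing   | 138615
Legal       | NULL  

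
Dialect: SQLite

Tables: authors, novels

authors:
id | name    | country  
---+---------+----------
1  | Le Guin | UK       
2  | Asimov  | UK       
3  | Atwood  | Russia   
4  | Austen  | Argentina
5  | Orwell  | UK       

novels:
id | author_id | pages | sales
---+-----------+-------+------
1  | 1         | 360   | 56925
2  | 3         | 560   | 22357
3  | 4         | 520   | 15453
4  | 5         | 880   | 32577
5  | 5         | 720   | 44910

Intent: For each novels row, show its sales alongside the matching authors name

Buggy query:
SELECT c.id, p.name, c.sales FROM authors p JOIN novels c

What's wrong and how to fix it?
Bug: Missing join condition: each novels row is matched to all authors rows instead of just its own

Fix: Specify the join condition linking the foreign key to the parent id

Corrected query:
SELECT c.id, p.name, c.sales FROM authors p JOIN novels c ON c.author_id = p.id

Result:
id | name    | sales
---+---------+------
1  | Le Guin | 56925
2  | Atwood  | 22357
3  | Austen  | 15453
4  | Orwell  | 32577
5  | Orwell  | 44910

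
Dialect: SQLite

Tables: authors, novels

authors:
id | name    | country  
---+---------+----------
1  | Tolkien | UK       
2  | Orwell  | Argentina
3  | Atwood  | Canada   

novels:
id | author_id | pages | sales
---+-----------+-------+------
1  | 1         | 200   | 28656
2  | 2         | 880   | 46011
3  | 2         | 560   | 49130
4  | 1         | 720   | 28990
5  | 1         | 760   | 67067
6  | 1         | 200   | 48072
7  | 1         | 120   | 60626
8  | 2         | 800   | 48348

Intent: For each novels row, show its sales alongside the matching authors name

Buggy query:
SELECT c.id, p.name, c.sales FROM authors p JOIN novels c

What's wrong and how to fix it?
Bug: Missing join condition: each novels row is matched to all authors rows instead of just its own

Fix: Specify the join condition linking the foreign key to the parent id

Corrected query:
SELECT c.id, p.name, c.sales FROM authors p JOIN novels c ON c.author_id = p.id

Result:
id | name    | sales
---+---------+------
1  | Tolkien | 28656
2  | Orwell  | 46011
3  | Orwell  | 49130
4  | Tolkien | 28990
5  | Tolkien | 67067
6  | Tolkien | 48072
7  | Tolkien | 60626
8  | Orwell  | 48348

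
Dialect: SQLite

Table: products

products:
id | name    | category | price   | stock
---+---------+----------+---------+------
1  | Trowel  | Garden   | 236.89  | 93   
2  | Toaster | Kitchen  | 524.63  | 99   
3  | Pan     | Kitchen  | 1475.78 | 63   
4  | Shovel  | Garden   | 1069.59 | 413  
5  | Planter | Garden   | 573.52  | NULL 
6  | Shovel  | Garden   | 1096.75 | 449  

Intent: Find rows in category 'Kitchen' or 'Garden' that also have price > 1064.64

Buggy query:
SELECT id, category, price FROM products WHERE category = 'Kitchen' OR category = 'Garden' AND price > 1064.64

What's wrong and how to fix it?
Bug: Without parentheses, AND is evaluated before OR, so the price filter only applies to the 'Garden' branch

Fix: Add parentheses around the OR so the AND applies to both alternatives

Corrected query:
SELECT id, category, price FROM products WHERE (category = 'Kitchen' OR category = 'Garden') AND price > 1064.64

Result:
id | category | price  
---+----------+--------
3  | Kitchen  | 1475.78
4  | Garden   | 1069.59
6  | Garden   | 1096.75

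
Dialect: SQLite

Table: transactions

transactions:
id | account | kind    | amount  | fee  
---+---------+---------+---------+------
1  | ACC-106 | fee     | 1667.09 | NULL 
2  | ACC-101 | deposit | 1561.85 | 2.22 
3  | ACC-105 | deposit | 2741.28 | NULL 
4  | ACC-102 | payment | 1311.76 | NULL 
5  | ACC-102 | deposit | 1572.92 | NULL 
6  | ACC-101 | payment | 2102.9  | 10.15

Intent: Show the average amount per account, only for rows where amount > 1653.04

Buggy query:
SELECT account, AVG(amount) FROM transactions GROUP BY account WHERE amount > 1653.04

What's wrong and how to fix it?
Bug: Row-level WHERE must come before GROUP BY in the clause order

Fix: Move the WHERE clause before GROUP BY

Corrected query:
SELECT account, AVG(amount) FROM transactions WHERE amount > 1653.04 GROUP BY account

Result:
account | AVG(amount)
--------+------------
ACC-101 | 2102.9     
ACC-105 | 2741.28    
ACC-106 | 1667.09    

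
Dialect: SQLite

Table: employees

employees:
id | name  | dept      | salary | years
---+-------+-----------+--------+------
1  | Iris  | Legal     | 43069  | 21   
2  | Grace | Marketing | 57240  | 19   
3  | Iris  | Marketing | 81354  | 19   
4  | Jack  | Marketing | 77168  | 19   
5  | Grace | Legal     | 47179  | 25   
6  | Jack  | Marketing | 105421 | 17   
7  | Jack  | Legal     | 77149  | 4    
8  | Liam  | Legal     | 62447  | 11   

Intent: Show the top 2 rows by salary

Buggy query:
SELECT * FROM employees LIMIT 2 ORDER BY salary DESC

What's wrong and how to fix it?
Bug: ORDER BY cannot follow LIMIT; LIMIT is the final clause

Fix: Swap the clauses: ORDER BY first, then LIMIT

Corrected query:
SELECT * FROM employees ORDER BY salary DESC LIMIT 2

Result:
id | name | dept      | salary | years
---+------+-----------+--------+------
6  | Jack | Marketing | 105421 | 17   
3  | Iris | Marketing | 81354  | 19   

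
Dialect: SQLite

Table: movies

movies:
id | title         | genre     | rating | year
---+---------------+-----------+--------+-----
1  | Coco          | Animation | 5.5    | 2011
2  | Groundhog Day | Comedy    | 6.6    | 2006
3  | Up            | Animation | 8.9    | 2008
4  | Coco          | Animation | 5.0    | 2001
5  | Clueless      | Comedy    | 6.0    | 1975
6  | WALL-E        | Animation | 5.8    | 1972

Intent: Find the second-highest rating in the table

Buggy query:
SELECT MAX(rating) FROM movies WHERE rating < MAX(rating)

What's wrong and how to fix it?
Bug: MAX(rating) on the right of the comparison is an aggregate-in-WHERE error

Fix: Compute the overall MAX in a subquery, then take MAX of rows below it

Corrected query:
SELECT MAX(rating) FROM movies WHERE rating < (SELECT MAX(rating) FROM movies)

Result:
MAX(rating)
-----------
6.6        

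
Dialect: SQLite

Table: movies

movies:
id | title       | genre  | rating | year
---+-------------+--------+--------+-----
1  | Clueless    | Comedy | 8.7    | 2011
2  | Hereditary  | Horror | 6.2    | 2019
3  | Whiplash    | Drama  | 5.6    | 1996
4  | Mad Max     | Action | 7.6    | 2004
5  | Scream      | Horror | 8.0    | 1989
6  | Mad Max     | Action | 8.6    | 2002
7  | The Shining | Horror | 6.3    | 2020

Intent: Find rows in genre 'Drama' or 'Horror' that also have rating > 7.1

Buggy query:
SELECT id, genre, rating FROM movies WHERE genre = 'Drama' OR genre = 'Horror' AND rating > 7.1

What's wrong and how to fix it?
Bug: Without parentheses, AND is evaluated before OR, so the rating filter only applies to the 'Horror' branch

Fix: Add parentheses around the OR so the AND applies to both alternatives

Corrected query:
SELECT id, genre, rating FROM movies WHERE (genre = 'Drama' OR genre = 'Horror') AND rating > 7.1

Result:
id | genre  | rating
---+--------+-------
5  | Horror | 8     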